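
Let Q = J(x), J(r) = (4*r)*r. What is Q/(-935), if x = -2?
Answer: -16/935 ≈ -0.017112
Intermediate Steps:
J(r) = 4*r²
Q = 16 (Q = 4*(-2)² = 4*4 = 16)
Q/(-935) = 16/(-935) = 16*(-1/935) = -16/935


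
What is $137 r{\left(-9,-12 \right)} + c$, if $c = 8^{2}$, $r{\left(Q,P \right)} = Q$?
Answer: $-1169$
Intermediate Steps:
$c = 64$
$137 r{\left(-9,-12 \right)} + c = 137 \left(-9\right) + 64 = -1233 + 64 = -1169$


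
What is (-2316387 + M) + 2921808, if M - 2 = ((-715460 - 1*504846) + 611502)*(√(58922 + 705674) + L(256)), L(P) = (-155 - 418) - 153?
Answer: 442597127 - 8523256*√3901 ≈ -8.9748e+7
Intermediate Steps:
L(P) = -726 (L(P) = -573 - 153 = -726)
M = 441991706 - 8523256*√3901 (M = 2 + ((-715460 - 1*504846) + 611502)*(√(58922 + 705674) - 726) = 2 + ((-715460 - 504846) + 611502)*(√764596 - 726) = 2 + (-1220306 + 611502)*(14*√3901 - 726) = 2 - 608804*(-726 + 14*√3901) = 2 + (441991704 - 8523256*√3901) = 441991706 - 8523256*√3901 ≈ -9.0354e+7)
(-2316387 + M) + 2921808 = (-2316387 + (441991706 - 8523256*√3901)) + 2921808 = (439675319 - 8523256*√3901) + 2921808 = 442597127 - 8523256*√3901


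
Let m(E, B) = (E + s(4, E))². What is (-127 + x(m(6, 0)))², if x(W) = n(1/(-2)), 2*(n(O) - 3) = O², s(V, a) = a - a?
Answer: 982081/64 ≈ 15345.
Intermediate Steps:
s(V, a) = 0
m(E, B) = E² (m(E, B) = (E + 0)² = E²)
n(O) = 3 + O²/2
x(W) = 25/8 (x(W) = 3 + (1/(-2))²/2 = 3 + (-½)²/2 = 3 + (½)*(¼) = 3 + ⅛ = 25/8)
(-127 + x(m(6, 0)))² = (-127 + 25/8)² = (-991/8)² = 982081/64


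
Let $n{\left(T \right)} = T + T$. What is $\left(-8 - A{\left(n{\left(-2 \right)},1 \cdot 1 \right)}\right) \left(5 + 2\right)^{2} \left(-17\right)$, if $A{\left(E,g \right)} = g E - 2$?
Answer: $1666$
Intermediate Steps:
$n{\left(T \right)} = 2 T$
$A{\left(E,g \right)} = -2 + E g$ ($A{\left(E,g \right)} = E g - 2 = -2 + E g$)
$\left(-8 - A{\left(n{\left(-2 \right)},1 \cdot 1 \right)}\right) \left(5 + 2\right)^{2} \left(-17\right) = \left(-8 - \left(-2 + 2 \left(-2\right) 1 \cdot 1\right)\right) \left(5 + 2\right)^{2} \left(-17\right) = \left(-8 - \left(-2 - 4\right)\right) 7^{2} \left(-17\right) = \left(-8 - \left(-2 - 4\right)\right) 49 \left(-17\right) = \left(-8 - -6\right) 49 \left(-17\right) = \left(-8 + 6\right) 49 \left(-17\right) = \left(-2\right) 49 \left(-17\right) = \left(-98\right) \left(-17\right) = 1666$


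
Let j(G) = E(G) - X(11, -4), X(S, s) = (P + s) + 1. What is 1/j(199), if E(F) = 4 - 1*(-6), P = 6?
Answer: ⅐ ≈ 0.14286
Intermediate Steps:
E(F) = 10 (E(F) = 4 + 6 = 10)
X(S, s) = 7 + s (X(S, s) = (6 + s) + 1 = 7 + s)
j(G) = 7 (j(G) = 10 - (7 - 4) = 10 - 1*3 = 10 - 3 = 7)
1/j(199) = 1/7 = ⅐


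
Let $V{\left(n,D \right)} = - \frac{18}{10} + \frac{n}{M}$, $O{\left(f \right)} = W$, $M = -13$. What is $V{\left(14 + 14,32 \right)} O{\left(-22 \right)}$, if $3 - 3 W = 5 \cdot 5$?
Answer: $\frac{5654}{195} \approx 28.995$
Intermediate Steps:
$W = - \frac{22}{3}$ ($W = 1 - \frac{5 \cdot 5}{3} = 1 - \frac{25}{3} = - \frac{22}{3} \approx -7.3333$)
$O{\left(f \right)} = - \frac{22}{3}$
$V{\left(n,D \right)} = - \frac{9}{5} - \frac{n}{13}$ ($V{\left(n,D \right)} = - \frac{18}{10} + \frac{n}{-13} = \left(-18\right) \frac{1}{10} + n \left(- \frac{1}{13}\right) = - \frac{9}{5} - \frac{n}{13}$)
$V{\left(14 + 14,32 \right)} O{\left(-22 \right)} = \left(- \frac{9}{5} - \frac{14 + 14}{13}\right) \left(- \frac{22}{3}\right) = \left(- \frac{9}{5} - \frac{28}{13}\right) \left(- \frac{22}{3}\right) = \left(- \frac{257}{65}\right) \left(- \frac{22}{3}\right) = \frac{5654}{195}$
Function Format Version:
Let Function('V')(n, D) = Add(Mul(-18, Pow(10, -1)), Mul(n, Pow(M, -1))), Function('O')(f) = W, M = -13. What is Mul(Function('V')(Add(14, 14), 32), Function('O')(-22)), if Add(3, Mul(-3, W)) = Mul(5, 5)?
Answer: Rational(5654, 195) ≈ 28.995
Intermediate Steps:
W = Rational(-22, 3) (W = Add(1, Mul(Rational(-1, 3), Mul(5, 5))) = Add(1, Mul(Rational(-1, 3), 25)) = Add(1, Rational(-25, 3)) = Rational(-22, 3) ≈ -7.3333)
Function('O')(f) = Rational(-22, 3)
Function('V')(n, D) = Add(Rational(-9, 5), Mul(Rational(-1, 13), n)) (Function('V')(n, D) = Add(Mul(-18, Pow(10, -1)), Mul(n, Pow(-13, -1))) = Add(Mul(-18, Rational(1, 10)), Mul(n, Rational(-1, 13))) = Add(Rational(-9, 5), Mul(Rational(-1, 13), n)))
Mul(Function('V')(Add(14, 14), 32), Function('O')(-22)) = Mul(Add(Rational(-9, 5), Mul(Rational(-1, 13), Add(14, 14))), Rational(-22, 3)) = Mul(Add(Rational(-9, 5), Mul(Rational(-1, 13), 28)), Rational(-22, 3)) = Mul(Add(Rational(-9, 5), Rational(-28, 13)), Rational(-22, 3)) = Mul(Rational(-257, 65), Rational(-22, 3)) = Rational(5654, 195)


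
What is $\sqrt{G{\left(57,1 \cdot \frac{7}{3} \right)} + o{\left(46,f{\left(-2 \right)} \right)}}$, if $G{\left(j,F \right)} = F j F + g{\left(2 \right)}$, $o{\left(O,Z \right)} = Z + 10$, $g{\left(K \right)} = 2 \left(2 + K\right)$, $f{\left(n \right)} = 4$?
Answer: $\frac{\sqrt{2991}}{3} \approx 18.23$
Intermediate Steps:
$g{\left(K \right)} = 4 + 2 K$
$o{\left(O,Z \right)} = 10 + Z$
$G{\left(j,F \right)} = 8 + j F^{2}$ ($G{\left(j,F \right)} = F j F + \left(4 + 2 \cdot 2\right) = j F^{2} + \left(4 + 4\right) = j F^{2} + 8 = 8 + j F^{2}$)
$\sqrt{G{\left(57,1 \cdot \frac{7}{3} \right)} + o{\left(46,f{\left(-2 \right)} \right)}} = \sqrt{\left(8 + 57 \left(1 \cdot \frac{7}{3}\right)^{2}\right) + \left(10 + 4\right)} = \sqrt{\left(8 + 57 \left(1 \cdot 7 \cdot \frac{1}{3}\right)^{2}\right) + 14} = \sqrt{\left(8 + 57 \left(1 \cdot \frac{7}{3}\right)^{2}\right) + 14} = \sqrt{\left(8 + 57 \left(\frac{7}{3}\right)^{2}\right) + 14} = \sqrt{\left(8 + 57 \cdot \frac{49}{9}\right) + 14} = \sqrt{\left(8 + \frac{931}{3}\right) + 14} = \sqrt{\frac{955}{3} + 14} = \sqrt{\frac{997}{3}} = \frac{\sqrt{2991}}{3}$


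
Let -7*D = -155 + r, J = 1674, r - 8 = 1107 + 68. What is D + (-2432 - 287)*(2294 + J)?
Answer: -75523972/7 ≈ -1.0789e+7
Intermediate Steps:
r = 1183 (r = 8 + (1107 + 68) = 8 + 1175 = 1183)
D = -1028/7 (D = -(-155 + 1183)/7 = -⅐*1028 = -1028/7 ≈ -146.86)
D + (-2432 - 287)*(2294 + J) = -1028/7 + (-2432 - 287)*(2294 + 1674) = -1028/7 - 2719*3968 = -1028/7 - 10788992 = -75523972/7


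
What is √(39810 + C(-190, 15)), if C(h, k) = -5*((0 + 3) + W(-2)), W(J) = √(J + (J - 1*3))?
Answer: √(39795 - 5*I*√7) ≈ 199.49 - 0.0332*I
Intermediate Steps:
W(J) = √(-3 + 2*J) (W(J) = √(J + (J - 3)) = √(J + (-3 + J)) = √(-3 + 2*J))
C(h, k) = -15 - 5*I*√7 (C(h, k) = -5*((0 + 3) + √(-3 + 2*(-2))) = -5*(3 + √(-3 - 4)) = -5*(3 + √(-7)) = -5*(3 + I*√7) = -15 - 5*I*√7)
√(39810 + C(-190, 15)) = √(39810 + (-15 - 5*I*√7)) = √(39795 - 5*I*√7)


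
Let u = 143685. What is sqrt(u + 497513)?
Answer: sqrt(641198) ≈ 800.75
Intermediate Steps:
sqrt(u + 497513) = sqrt(143685 + 497513) = sqrt(641198)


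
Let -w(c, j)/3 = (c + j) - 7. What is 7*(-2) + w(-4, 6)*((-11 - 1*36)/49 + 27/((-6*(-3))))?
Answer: -577/98 ≈ -5.8878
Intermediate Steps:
w(c, j) = 21 - 3*c - 3*j (w(c, j) = -3*((c + j) - 7) = -3*(-7 + c + j) = 21 - 3*c - 3*j)
7*(-2) + w(-4, 6)*((-11 - 1*36)/49 + 27/((-6*(-3)))) = 7*(-2) + (21 - 3*(-4) - 3*6)*((-11 - 1*36)/49 + 27/((-6*(-3)))) = -14 + (21 + 12 - 18)*((-11 - 36)*(1/49) + 27/18) = -14 + 15*(-47*1/49 + 27*(1/18)) = -14 + 15*(-47/49 + 3/2) = -14 + 15*(53/98) = -14 + 795/98 = -577/98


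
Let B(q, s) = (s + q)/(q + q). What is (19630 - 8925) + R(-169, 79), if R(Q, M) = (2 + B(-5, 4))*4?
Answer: 53567/5 ≈ 10713.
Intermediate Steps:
B(q, s) = (q + s)/(2*q) (B(q, s) = (q + s)/((2*q)) = (q + s)*(1/(2*q)) = (q + s)/(2*q))
R(Q, M) = 42/5 (R(Q, M) = (2 + (1/2)*(-5 + 4)/(-5))*4 = (2 + (1/2)*(-1/5)*(-1))*4 = (2 + 1/10)*4 = (21/10)*4 = 42/5)
(19630 - 8925) + R(-169, 79) = (19630 - 8925) + 42/5 = 10705 + 42/5 = 53567/5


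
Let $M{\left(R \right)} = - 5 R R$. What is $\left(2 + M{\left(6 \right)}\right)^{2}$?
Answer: $31684$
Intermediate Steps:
$M{\left(R \right)} = - 5 R^{2}$
$\left(2 + M{\left(6 \right)}\right)^{2} = \left(2 - 5 \cdot 6^{2}\right)^{2} = \left(2 - 180\right)^{2} = \left(-178\right)^{2} = 31684$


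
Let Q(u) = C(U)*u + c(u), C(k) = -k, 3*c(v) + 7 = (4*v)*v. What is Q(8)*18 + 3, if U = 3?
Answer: 1065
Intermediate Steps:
c(v) = -7/3 + 4*v²/3 (c(v) = -7/3 + ((4*v)*v)/3 = -7/3 + (4*v²)/3 = -7/3 + 4*v²/3)
Q(u) = -7/3 - 3*u + 4*u²/3 (Q(u) = (-1*3)*u + (-7/3 + 4*u²/3) = -3*u + (-7/3 + 4*u²/3) = -7/3 - 3*u + 4*u²/3)
Q(8)*18 + 3 = (-7/3 - 3*8 + (4/3)*8²)*18 + 3 = (-7/3 - 24 + (4/3)*64)*18 + 3 = (-7/3 - 24 + 256/3)*18 + 3 = 59*18 + 3 = 1062 + 3 = 1065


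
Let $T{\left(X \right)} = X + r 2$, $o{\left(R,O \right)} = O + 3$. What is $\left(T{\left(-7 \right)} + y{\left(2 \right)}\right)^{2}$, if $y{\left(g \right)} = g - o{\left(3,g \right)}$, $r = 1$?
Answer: $64$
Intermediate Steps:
$o{\left(R,O \right)} = 3 + O$
$T{\left(X \right)} = 2 + X$ ($T{\left(X \right)} = X + 1 \cdot 2 = X + 2 = 2 + X$)
$y{\left(g \right)} = -3$ ($y{\left(g \right)} = g - \left(3 + g\right) = -3$)
$\left(T{\left(-7 \right)} + y{\left(2 \right)}\right)^{2} = \left(\left(2 - 7\right) - 3\right)^{2} = \left(-5 - 3\right)^{2} = \left(-8\right)^{2} = 64$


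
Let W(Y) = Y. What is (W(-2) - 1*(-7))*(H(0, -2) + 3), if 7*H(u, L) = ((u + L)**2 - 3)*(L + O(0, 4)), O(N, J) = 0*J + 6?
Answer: 125/7 ≈ 17.857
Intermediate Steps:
O(N, J) = 6 (O(N, J) = 0 + 6 = 6)
H(u, L) = (-3 + (L + u)**2)*(6 + L)/7 (H(u, L) = (((u + L)**2 - 3)*(L + 6))/7 = (((L + u)**2 - 3)*(6 + L))/7 = ((-3 + (L + u)**2)*(6 + L))/7 = (-3 + (L + u)**2)*(6 + L)/7)
(W(-2) - 1*(-7))*(H(0, -2) + 3) = (-2 - 1*(-7))*((-18/7 - 3/7*(-2) + 6*(-2 + 0)**2/7 + (1/7)*(-2)*(-2 + 0)**2) + 3) = (-2 + 7)*((-18/7 + 6/7 + (6/7)*(-2)**2 + (1/7)*(-2)*(-2)**2) + 3) = 5*((-18/7 + 6/7 + (6/7)*4 + (1/7)*(-2)*4) + 3) = 5*((-18/7 + 6/7 + 24/7 - 8/7) + 3) = 5*(4/7 + 3) = 5*(25/7) = 125/7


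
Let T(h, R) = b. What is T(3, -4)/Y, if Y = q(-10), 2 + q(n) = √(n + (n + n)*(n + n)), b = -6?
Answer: 6/(2 - √390) ≈ -0.33806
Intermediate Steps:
T(h, R) = -6
q(n) = -2 + √(n + 4*n²) (q(n) = -2 + √(n + (n + n)*(n + n)) = -2 + √(n + (2*n)*(2*n)) = -2 + √(n + 4*n²))
Y = -2 + √390 (Y = -2 + √(-10*(1 + 4*(-10))) = -2 + √(-10*(1 - 40)) = -2 + √(-10*(-39)) = -2 + √390 ≈ 17.748)
T(3, -4)/Y = -6/(-2 + √390)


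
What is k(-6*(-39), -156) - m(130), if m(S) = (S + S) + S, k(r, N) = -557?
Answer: -947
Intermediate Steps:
m(S) = 3*S (m(S) = 2*S + S = 3*S)
k(-6*(-39), -156) - m(130) = -557 - 3*130 = -557 - 1*390 = -557 - 390 = -947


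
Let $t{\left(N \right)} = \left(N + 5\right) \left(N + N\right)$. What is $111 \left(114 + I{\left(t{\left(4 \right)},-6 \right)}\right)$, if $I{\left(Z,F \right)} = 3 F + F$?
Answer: $9990$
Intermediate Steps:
$t{\left(N \right)} = 2 N \left(5 + N\right)$ ($t{\left(N \right)} = \left(5 + N\right) 2 N = 2 N \left(5 + N\right)$)
$I{\left(Z,F \right)} = 4 F$
$111 \left(114 + I{\left(t{\left(4 \right)},-6 \right)}\right) = 111 \left(114 + 4 \left(-6\right)\right) = 111 \left(114 - 24\right) = 111 \cdot 90 = 9990$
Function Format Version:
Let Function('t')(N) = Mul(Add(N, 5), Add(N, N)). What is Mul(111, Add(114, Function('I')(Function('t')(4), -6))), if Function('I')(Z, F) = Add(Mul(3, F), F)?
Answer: 9990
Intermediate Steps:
Function('t')(N) = Mul(2, N, Add(5, N)) (Function('t')(N) = Mul(Add(5, N), Mul(2, N)) = Mul(2, N, Add(5, N)))
Function('I')(Z, F) = Mul(4, F)
Mul(111, Add(114, Function('I')(Function('t')(4), -6))) = Mul(111, Add(114, Mul(4, -6))) = Mul(111, Add(114, -24)) = Mul(111, 90) = 9990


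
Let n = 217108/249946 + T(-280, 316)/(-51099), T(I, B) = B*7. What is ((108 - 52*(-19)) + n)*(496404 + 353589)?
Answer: 1984541397622542422/2128665109 ≈ 9.3229e+8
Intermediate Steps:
T(I, B) = 7*B
n = 5270560570/6385995327 (n = 217108/249946 + (7*316)/(-51099) = 217108*(1/249946) + 2212*(-1/51099) = 108554/124973 - 2212/51099 = 5270560570/6385995327 ≈ 0.82533)
((108 - 52*(-19)) + n)*(496404 + 353589) = ((108 - 52*(-19)) + 5270560570/6385995327)*(496404 + 353589) = ((108 + 988) + 5270560570/6385995327)*849993 = (1096 + 5270560570/6385995327)*849993 = (7004321438962/6385995327)*849993 = 1984541397622542422/2128665109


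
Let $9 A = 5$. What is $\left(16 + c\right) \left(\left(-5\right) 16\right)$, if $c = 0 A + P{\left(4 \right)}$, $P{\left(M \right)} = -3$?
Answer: $-1040$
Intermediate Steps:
$A = \frac{5}{9}$ ($A = \frac{1}{9} \cdot 5 = \frac{5}{9} \approx 0.55556$)
$c = -3$ ($c = 0 \cdot \frac{5}{9} - 3 = 0 - 3 = -3$)
$\left(16 + c\right) \left(\left(-5\right) 16\right) = \left(16 - 3\right) \left(\left(-5\right) 16\right) = 13 \left(-80\right) = -1040$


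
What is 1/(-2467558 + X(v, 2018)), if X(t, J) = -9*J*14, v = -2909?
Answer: -1/2721826 ≈ -3.6740e-7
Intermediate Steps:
X(t, J) = -126*J
1/(-2467558 + X(v, 2018)) = 1/(-2467558 - 126*2018) = 1/(-2467558 - 254268) = 1/(-2721826) = -1/2721826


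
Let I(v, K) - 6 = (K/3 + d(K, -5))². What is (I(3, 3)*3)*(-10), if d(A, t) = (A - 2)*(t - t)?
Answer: -210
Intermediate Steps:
d(A, t) = 0 (d(A, t) = (-2 + A)*0 = 0)
I(v, K) = 6 + K²/9 (I(v, K) = 6 + (K/3 + 0)² = 6 + (K/3)² = 6 + K²/9)
(I(3, 3)*3)*(-10) = ((6 + (⅑)*3²)*3)*(-10) = ((6 + (⅑)*9)*3)*(-10) = ((6 + 1)*3)*(-10) = (7*3)*(-10) = 21*(-10) = -210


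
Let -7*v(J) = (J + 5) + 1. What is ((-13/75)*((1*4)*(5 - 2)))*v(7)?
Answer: 676/175 ≈ 3.8629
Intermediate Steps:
v(J) = -6/7 - J/7 (v(J) = -((J + 5) + 1)/7 = -((5 + J) + 1)/7 = -(6 + J)/7 = -6/7 - J/7)
((-13/75)*((1*4)*(5 - 2)))*v(7) = ((-13/75)*((1*4)*(5 - 2)))*(-6/7 - ⅐*7) = ((-13*1/75)*(4*3))*(-6/7 - 1) = -13/75*12*(-13/7) = -52/25*(-13/7) = 676/175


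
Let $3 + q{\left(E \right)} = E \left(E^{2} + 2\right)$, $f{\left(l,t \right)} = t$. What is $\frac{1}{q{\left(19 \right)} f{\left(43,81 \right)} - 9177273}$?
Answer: $- \frac{1}{8618859} \approx -1.1602 \cdot 10^{-7}$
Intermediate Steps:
$q{\left(E \right)} = -3 + E \left(2 + E^{2}\right)$ ($q{\left(E \right)} = -3 + E \left(E^{2} + 2\right) = -3 + E \left(2 + E^{2}\right)$)
$\frac{1}{q{\left(19 \right)} f{\left(43,81 \right)} - 9177273} = \frac{1}{\left(-3 + 19^{3} + 2 \cdot 19\right) 81 - 9177273} = \frac{1}{\left(-3 + 6859 + 38\right) 81 - 9177273} = \frac{1}{6894 \cdot 81 - 9177273} = \frac{1}{558414 - 9177273} = \frac{1}{-8618859} = - \frac{1}{8618859}$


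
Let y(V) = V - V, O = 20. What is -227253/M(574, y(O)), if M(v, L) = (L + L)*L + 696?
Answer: -75751/232 ≈ -326.51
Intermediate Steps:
y(V) = 0
M(v, L) = 696 + 2*L**2 (M(v, L) = (2*L)*L + 696 = 2*L**2 + 696 = 696 + 2*L**2)
-227253/M(574, y(O)) = -227253/(696 + 2*0**2) = -227253/(696 + 2*0) = -227253/(696 + 0) = -227253/696 = -227253*1/696 = -75751/232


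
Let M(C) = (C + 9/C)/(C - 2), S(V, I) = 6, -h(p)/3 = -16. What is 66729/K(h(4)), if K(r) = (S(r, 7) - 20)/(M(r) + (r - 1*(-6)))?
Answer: -2703525435/10304 ≈ -2.6238e+5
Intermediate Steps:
h(p) = 48 (h(p) = -3*(-16) = 48)
M(C) = (C + 9/C)/(-2 + C)
K(r) = -14/(6 + r + (9 + r²)/(r*(-2 + r))) (K(r) = (6 - 20)/((9 + r²)/(r*(-2 + r)) + (r - 1*(-6))) = -14/((9 + r²)/(r*(-2 + r)) + (r + 6)) = -14/((9 + r²)/(r*(-2 + r)) + (6 + r)) = -14/(6 + r + (9 + r²)/(r*(-2 + r))))
66729/K(h(4)) = 66729/((14*48*(2 - 1*48)/(9 + 48³ - 12*48 + 5*48²))) = 66729/((14*48*(2 - 48)/(9 + 110592 - 576 + 5*2304))) = 66729/((14*48*(-46)/(9 + 110592 - 576 + 11520))) = 66729/((14*48*(-46)/121545)) = 66729/((14*48*(1/121545)*(-46))) = 66729/(-10304/40515) = 66729*(-40515/10304) = -2703525435/10304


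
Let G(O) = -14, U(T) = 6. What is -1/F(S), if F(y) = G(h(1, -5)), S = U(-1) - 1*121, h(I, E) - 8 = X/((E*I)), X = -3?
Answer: 1/14 ≈ 0.071429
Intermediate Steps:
h(I, E) = 8 - 3/(E*I) (h(I, E) = 8 - 3*1/(E*I) = 8 - 3/(E*I))
S = -115 (S = 6 - 1*121 = 6 - 121 = -115)
F(y) = -14
-1/F(S) = -1/(-14) = -1*(-1/14) = 1/14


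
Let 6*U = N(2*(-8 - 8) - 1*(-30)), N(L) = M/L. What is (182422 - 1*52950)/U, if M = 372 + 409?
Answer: -1553664/781 ≈ -1989.3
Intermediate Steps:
M = 781
N(L) = 781/L
U = -781/12 (U = (781/(2*(-8 - 8) - 1*(-30)))/6 = (781/(2*(-16) + 30))/6 = (781/(-32 + 30))/6 = (781/(-2))/6 = (781*(-½))/6 = (⅙)*(-781/2) = -781/12 ≈ -65.083)
(182422 - 1*52950)/U = (182422 - 1*52950)/(-781/12) = (182422 - 52950)*(-12/781) = 129472*(-12/781) = -1553664/781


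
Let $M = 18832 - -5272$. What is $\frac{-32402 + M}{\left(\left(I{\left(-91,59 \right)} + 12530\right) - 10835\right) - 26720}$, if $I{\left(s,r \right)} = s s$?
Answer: $\frac{4149}{8372} \approx 0.49558$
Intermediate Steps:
$I{\left(s,r \right)} = s^{2}$
$M = 24104$ ($M = 18832 + 5272 = 24104$)
$\frac{-32402 + M}{\left(\left(I{\left(-91,59 \right)} + 12530\right) - 10835\right) - 26720} = \frac{-32402 + 24104}{\left(\left(\left(-91\right)^{2} + 12530\right) - 10835\right) - 26720} = - \frac{8298}{\left(\left(8281 + 12530\right) - 10835\right) - 26720} = - \frac{8298}{\left(20811 - 10835\right) - 26720} = - \frac{8298}{9976 - 26720} = - \frac{8298}{-16744} = \left(-8298\right) \left(- \frac{1}{16744}\right) = \frac{4149}{8372}$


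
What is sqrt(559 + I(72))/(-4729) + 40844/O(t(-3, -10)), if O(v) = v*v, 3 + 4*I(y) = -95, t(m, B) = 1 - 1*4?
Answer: 40844/9 - sqrt(2138)/9458 ≈ 4538.2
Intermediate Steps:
t(m, B) = -3 (t(m, B) = 1 - 4 = -3)
I(y) = -49/2 (I(y) = -3/4 + (1/4)*(-95) = -3/4 - 95/4 = -49/2)
O(v) = v**2
sqrt(559 + I(72))/(-4729) + 40844/O(t(-3, -10)) = sqrt(559 - 49/2)/(-4729) + 40844/((-3)**2) = sqrt(1069/2)*(-1/4729) + 40844/9 = (sqrt(2138)/2)*(-1/4729) + 40844*(1/9) = -sqrt(2138)/9458 + 40844/9 = 40844/9 - sqrt(2138)/9458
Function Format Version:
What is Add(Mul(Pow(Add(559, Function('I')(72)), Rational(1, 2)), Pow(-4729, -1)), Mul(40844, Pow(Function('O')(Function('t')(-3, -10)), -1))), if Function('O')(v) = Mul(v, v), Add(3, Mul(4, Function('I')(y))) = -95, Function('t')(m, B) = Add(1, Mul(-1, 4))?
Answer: Add(Rational(40844, 9), Mul(Rational(-1, 9458), Pow(2138, Rational(1, 2)))) ≈ 4538.2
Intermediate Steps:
Function('t')(m, B) = -3 (Function('t')(m, B) = Add(1, -4) = -3)
Function('I')(y) = Rational(-49, 2) (Function('I')(y) = Add(Rational(-3, 4), Mul(Rational(1, 4), -95)) = Add(Rational(-3, 4), Rational(-95, 4)) = Rational(-49, 2))
Function('O')(v) = Pow(v, 2)
Add(Mul(Pow(Add(559, Function('I')(72)), Rational(1, 2)), Pow(-4729, -1)), Mul(40844, Pow(Function('O')(Function('t')(-3, -10)), -1))) = Add(Mul(Pow(Add(559, Rational(-49, 2)), Rational(1, 2)), Pow(-4729, -1)), Mul(40844, Pow(Pow(-3, 2), -1))) = Add(Mul(Pow(Rational(1069, 2), Rational(1, 2)), Rational(-1, 4729)), Mul(40844, Pow(9, -1))) = Add(Mul(Mul(Rational(1, 2), Pow(2138, Rational(1, 2))), Rational(-1, 4729)), Mul(40844, Rational(1, 9))) = Add(Mul(Rational(-1, 9458), Pow(2138, Rational(1, 2))), Rational(40844, 9)) = Add(Rational(40844, 9), Mul(Rational(-1, 9458), Pow(2138, Rational(1, 2))))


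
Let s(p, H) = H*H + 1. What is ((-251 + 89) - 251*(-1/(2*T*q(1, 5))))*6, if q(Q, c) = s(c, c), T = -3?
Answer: -25523/26 ≈ -981.65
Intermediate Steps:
s(p, H) = 1 + H² (s(p, H) = H² + 1 = 1 + H²)
q(Q, c) = 1 + c²
((-251 + 89) - 251*(-1/(2*T*q(1, 5))))*6 = ((-251 + 89) - 251*1/(6*(1 + 5²)))*6 = (-162 - 251*1/(6*(1 + 25)))*6 = (-162 - 251/((26*(-2))*(-3)))*6 = (-162 - 251/((-52*(-3))))*6 = (-162 - 251/156)*6 = -25523/156*6 = -25523/26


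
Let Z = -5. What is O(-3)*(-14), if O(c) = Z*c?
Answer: -210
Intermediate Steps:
O(c) = -5*c
O(-3)*(-14) = -5*(-3)*(-14) = 15*(-14) = -210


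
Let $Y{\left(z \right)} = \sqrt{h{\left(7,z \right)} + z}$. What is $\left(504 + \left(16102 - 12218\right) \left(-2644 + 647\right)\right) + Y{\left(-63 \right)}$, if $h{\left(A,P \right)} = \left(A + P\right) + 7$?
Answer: $-7755844 + 4 i \sqrt{7} \approx -7.7558 \cdot 10^{6} + 10.583 i$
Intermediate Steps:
$h{\left(A,P \right)} = 7 + A + P$
$Y{\left(z \right)} = \sqrt{14 + 2 z}$ ($Y{\left(z \right)} = \sqrt{\left(7 + 7 + z\right) + z} = \sqrt{\left(14 + z\right) + z} = \sqrt{14 + 2 z}$)
$\left(504 + \left(16102 - 12218\right) \left(-2644 + 647\right)\right) + Y{\left(-63 \right)} = \left(504 + \left(16102 - 12218\right) \left(-2644 + 647\right)\right) + \sqrt{14 + 2 \left(-63\right)} = \left(504 + 3884 \left(-1997\right)\right) + \sqrt{14 - 126} = \left(504 - 7756348\right) + \sqrt{-112} = -7755844 + 4 i \sqrt{7}$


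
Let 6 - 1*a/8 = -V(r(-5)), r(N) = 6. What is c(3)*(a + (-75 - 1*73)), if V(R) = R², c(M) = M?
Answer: 564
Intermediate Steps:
a = 336 (a = 48 - (-8)*6² = 48 - (-8)*36 = 48 - 8*(-36) = 48 + 288 = 336)
c(3)*(a + (-75 - 1*73)) = 3*(336 + (-75 - 1*73)) = 3*(336 + (-75 - 73)) = 3*(336 - 148) = 3*188 = 564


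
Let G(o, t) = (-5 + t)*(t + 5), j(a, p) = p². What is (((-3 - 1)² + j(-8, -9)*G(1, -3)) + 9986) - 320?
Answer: 8386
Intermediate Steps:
G(o, t) = (-5 + t)*(5 + t)
(((-3 - 1)² + j(-8, -9)*G(1, -3)) + 9986) - 320 = (((-3 - 1)² + (-9)²*(-25 + (-3)²)) + 9986) - 320 = (((-4)² + 81*(-25 + 9)) + 9986) - 320 = ((16 + 81*(-16)) + 9986) - 320 = ((16 - 1296) + 9986) - 320 = (-1280 + 9986) - 320 = 8706 - 320 = 8386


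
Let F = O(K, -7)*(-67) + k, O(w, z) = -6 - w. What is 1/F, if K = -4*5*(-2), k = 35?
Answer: 1/3117 ≈ 0.00032082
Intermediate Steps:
K = 40 (K = -20*(-2) = 40)
F = 3117 (F = (-6 - 1*40)*(-67) + 35 = (-6 - 40)*(-67) + 35 = -46*(-67) + 35 = 3082 + 35 = 3117)
1/F = 1/3117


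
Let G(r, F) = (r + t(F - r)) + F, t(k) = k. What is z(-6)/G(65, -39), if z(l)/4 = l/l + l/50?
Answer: -44/975 ≈ -0.045128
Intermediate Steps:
G(r, F) = 2*F (G(r, F) = (r + (F - r)) + F = F + F = 2*F)
z(l) = 4 + 2*l/25 (z(l) = 4*(l/l + l/50) = 4*(1 + l*(1/50)) = 4*(1 + l/50) = 4 + 2*l/25)
z(-6)/G(65, -39) = (4 + (2/25)*(-6))/((2*(-39))) = (4 - 12/25)/(-78) = (88/25)*(-1/78) = -44/975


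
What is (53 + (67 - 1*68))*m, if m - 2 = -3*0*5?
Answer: 104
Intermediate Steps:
m = 2 (m = 2 - 3*0*5 = 2 + 0*5 = 2 + 0 = 2)
(53 + (67 - 1*68))*m = (53 + (67 - 1*68))*2 = (53 + (67 - 68))*2 = (53 - 1)*2 = 52*2 = 104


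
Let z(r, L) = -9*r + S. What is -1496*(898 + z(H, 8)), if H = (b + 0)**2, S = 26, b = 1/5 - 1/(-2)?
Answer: -34392666/25 ≈ -1.3757e+6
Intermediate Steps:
b = 7/10 (b = 1*(1/5) - 1*(-1/2) = 1/5 + 1/2 = 7/10 ≈ 0.70000)
H = 49/100 (H = (7/10 + 0)**2 = (7/10)**2 = 49/100 ≈ 0.49000)
z(r, L) = 26 - 9*r (z(r, L) = -9*r + 26 = 26 - 9*r)
-1496*(898 + z(H, 8)) = -1496*(898 + (26 - 9*49/100)) = -1496*(898 + (26 - 441/100)) = -1496*(898 + 2159/100) = -1496*91959/100 = -34392666/25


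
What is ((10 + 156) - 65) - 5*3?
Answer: 86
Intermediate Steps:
((10 + 156) - 65) - 5*3 = (166 - 65) - 15 = 101 - 15 = 86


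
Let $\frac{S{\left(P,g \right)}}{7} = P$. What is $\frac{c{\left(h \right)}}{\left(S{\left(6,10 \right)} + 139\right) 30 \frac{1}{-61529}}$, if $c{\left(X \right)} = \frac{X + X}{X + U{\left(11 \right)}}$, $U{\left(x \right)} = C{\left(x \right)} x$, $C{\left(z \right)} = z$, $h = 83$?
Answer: $- \frac{5106907}{553860} \approx -9.2206$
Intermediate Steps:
$S{\left(P,g \right)} = 7 P$
$U{\left(x \right)} = x^{2}$ ($U{\left(x \right)} = x x = x^{2}$)
$c{\left(X \right)} = \frac{2 X}{121 + X}$ ($c{\left(X \right)} = \frac{X + X}{X + 11^{2}} = \frac{2 X}{X + 121} = \frac{2 X}{121 + X}$)
$\frac{c{\left(h \right)}}{\left(S{\left(6,10 \right)} + 139\right) 30 \frac{1}{-61529}} = \frac{2 \cdot 83 \frac{1}{121 + 83}}{\left(7 \cdot 6 + 139\right) 30 \frac{1}{-61529}} = \frac{2 \cdot 83 \cdot \frac{1}{204}}{\left(42 + 139\right) 30 \left(- \frac{1}{61529}\right)} = \frac{2 \cdot 83 \cdot \frac{1}{204}}{181 \cdot 30 \left(- \frac{1}{61529}\right)} = \frac{83}{102 \cdot 5430 \left(- \frac{1}{61529}\right)} = \frac{83}{102 \left(- \frac{5430}{61529}\right)} = \frac{83}{102} \left(- \frac{61529}{5430}\right) = - \frac{5106907}{553860}$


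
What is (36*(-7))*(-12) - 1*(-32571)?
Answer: 35595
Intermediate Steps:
(36*(-7))*(-12) - 1*(-32571) = -252*(-12) + 32571 = 3024 + 32571 = 35595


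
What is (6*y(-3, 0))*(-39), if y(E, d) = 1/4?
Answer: -117/2 ≈ -58.500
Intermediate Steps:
y(E, d) = ¼
(6*y(-3, 0))*(-39) = (6*(¼))*(-39) = (3/2)*(-39) = -117/2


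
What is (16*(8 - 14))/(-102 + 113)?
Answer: -96/11 ≈ -8.7273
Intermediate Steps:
(16*(8 - 14))/(-102 + 113) = (16*(-6))/11 = -96*1/11 = -96/11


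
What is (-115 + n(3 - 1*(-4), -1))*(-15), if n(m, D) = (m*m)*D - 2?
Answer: 2490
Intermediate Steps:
n(m, D) = -2 + D*m² (n(m, D) = m²*D - 2 = D*m² - 2 = -2 + D*m²)
(-115 + n(3 - 1*(-4), -1))*(-15) = (-115 + (-2 - (3 - 1*(-4))²))*(-15) = (-115 + (-2 - (3 + 4)²))*(-15) = (-115 + (-2 - 1*7²))*(-15) = (-115 + (-2 - 1*49))*(-15) = (-115 + (-2 - 49))*(-15) = (-115 - 51)*(-15) = -166*(-15) = 2490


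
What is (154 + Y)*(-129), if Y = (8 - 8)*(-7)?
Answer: -19866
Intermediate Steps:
Y = 0 (Y = 0*(-7) = 0)
(154 + Y)*(-129) = (154 + 0)*(-129) = 154*(-129) = -19866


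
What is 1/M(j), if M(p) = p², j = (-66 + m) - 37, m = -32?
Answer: 1/18225 ≈ 5.4870e-5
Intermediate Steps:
j = -135 (j = (-66 - 32) - 37 = -98 - 37 = -135)
1/M(j) = 1/((-135)²) = 1/18225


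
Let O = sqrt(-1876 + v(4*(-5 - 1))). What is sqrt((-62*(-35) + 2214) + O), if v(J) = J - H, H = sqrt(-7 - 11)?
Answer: sqrt(4384 + sqrt(-1900 - 3*I*sqrt(2))) ≈ 66.213 - 0.3292*I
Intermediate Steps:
H = 3*I*sqrt(2) (H = sqrt(-18) = 3*I*sqrt(2) ≈ 4.2426*I)
v(J) = J - 3*I*sqrt(2)
O = sqrt(-1900 - 3*I*sqrt(2)) (O = sqrt(-1876 + (4*(-5 - 1) - 3*I*sqrt(2))) = sqrt(-1876 + (4*(-6) - 3*I*sqrt(2))) = sqrt(-1876 + (-24 - 3*I*sqrt(2))) = sqrt(-1900 - 3*I*sqrt(2)) ≈ 0.0487 - 43.589*I)
sqrt((-62*(-35) + 2214) + O) = sqrt((-62*(-35) + 2214) + sqrt(-1900 - 3*I*sqrt(2))) = sqrt((2170 + 2214) + sqrt(-1900 - 3*I*sqrt(2))) = sqrt(4384 + sqrt(-1900 - 3*I*sqrt(2)))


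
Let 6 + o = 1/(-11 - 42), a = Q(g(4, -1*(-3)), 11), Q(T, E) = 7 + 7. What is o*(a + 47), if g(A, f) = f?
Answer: -19459/53 ≈ -367.15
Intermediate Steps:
Q(T, E) = 14
a = 14
o = -319/53 (o = -6 + 1/(-11 - 42) = -6 + 1/(-53) = -6 - 1/53 = -319/53 ≈ -6.0189)
o*(a + 47) = -319*(14 + 47)/53 = -319/53*61 = -19459/53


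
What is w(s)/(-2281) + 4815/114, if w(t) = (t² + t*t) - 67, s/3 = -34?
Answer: 2872847/86678 ≈ 33.144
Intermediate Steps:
s = -102 (s = 3*(-34) = -102)
w(t) = -67 + 2*t² (w(t) = (t² + t²) - 67 = 2*t² - 67 = -67 + 2*t²)
w(s)/(-2281) + 4815/114 = (-67 + 2*(-102)²)/(-2281) + 4815/114 = (-67 + 2*10404)*(-1/2281) + 4815*(1/114) = (-67 + 20808)*(-1/2281) + 1605/38 = 20741*(-1/2281) + 1605/38 = -20741/2281 + 1605/38 = 2872847/86678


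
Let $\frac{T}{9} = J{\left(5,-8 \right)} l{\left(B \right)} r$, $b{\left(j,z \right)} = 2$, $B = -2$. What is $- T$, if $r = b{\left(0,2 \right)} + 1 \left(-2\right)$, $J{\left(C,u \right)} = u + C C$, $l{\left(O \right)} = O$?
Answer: $0$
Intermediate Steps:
$J{\left(C,u \right)} = u + C^{2}$
$r = 0$ ($r = 2 + 1 \left(-2\right) = 2 - 2 = 0$)
$T = 0$ ($T = 9 \left(-8 + 5^{2}\right) \left(-2\right) 0 = 9 \left(-8 + 25\right) \left(-2\right) 0 = 9 \cdot 17 \left(-2\right) 0 = 9 \left(\left(-34\right) 0\right) = 9 \cdot 0 = 0$)
$- T = \left(-1\right) 0 = 0$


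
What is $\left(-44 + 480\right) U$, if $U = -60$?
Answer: $-26160$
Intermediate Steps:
$\left(-44 + 480\right) U = \left(-44 + 480\right) \left(-60\right) = 436 \left(-60\right) = -26160$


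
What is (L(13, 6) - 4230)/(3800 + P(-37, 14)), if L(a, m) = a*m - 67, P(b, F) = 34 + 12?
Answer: -4219/3846 ≈ -1.0970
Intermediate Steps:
P(b, F) = 46
L(a, m) = -67 + a*m
(L(13, 6) - 4230)/(3800 + P(-37, 14)) = ((-67 + 13*6) - 4230)/(3800 + 46) = ((-67 + 78) - 4230)/3846 = (11 - 4230)*(1/3846) = -4219*1/3846 = -4219/3846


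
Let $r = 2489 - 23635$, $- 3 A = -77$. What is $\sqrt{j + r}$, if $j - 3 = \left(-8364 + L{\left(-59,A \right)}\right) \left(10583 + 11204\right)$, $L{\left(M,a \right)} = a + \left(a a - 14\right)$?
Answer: $\frac{i \sqrt{1508765741}}{3} \approx 12948.0 i$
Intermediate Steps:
$A = \frac{77}{3}$ ($A = \left(- \frac{1}{3}\right) \left(-77\right) = \frac{77}{3} \approx 25.667$)
$L{\left(M,a \right)} = -14 + a + a^{2}$ ($L{\left(M,a \right)} = a + \left(a^{2} - 14\right) = a + \left(-14 + a^{2}\right) = -14 + a + a^{2}$)
$r = -21146$
$j = - \frac{1508575427}{9}$ ($j = 3 + \left(-8364 + \left(-14 + \frac{77}{3} + \left(\frac{77}{3}\right)^{2}\right)\right) \left(10583 + 11204\right) = 3 + \left(-8364 + \left(-14 + \frac{77}{3} + \frac{5929}{9}\right)\right) 21787 = 3 + \left(-8364 + \frac{6034}{9}\right) 21787 = 3 - \frac{1508575454}{9} = - \frac{1508575427}{9} \approx -1.6762 \cdot 10^{8}$)
$\sqrt{j + r} = \sqrt{- \frac{1508575427}{9} - 21146} = \sqrt{- \frac{1508765741}{9}} = \frac{i \sqrt{1508765741}}{3}$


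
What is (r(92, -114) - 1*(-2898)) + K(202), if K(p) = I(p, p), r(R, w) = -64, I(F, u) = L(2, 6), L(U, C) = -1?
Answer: 2833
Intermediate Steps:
I(F, u) = -1
K(p) = -1
(r(92, -114) - 1*(-2898)) + K(202) = (-64 - 1*(-2898)) - 1 = (-64 + 2898) - 1 = 2834 - 1 = 2833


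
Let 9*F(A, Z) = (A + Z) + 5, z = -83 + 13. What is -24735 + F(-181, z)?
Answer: -74287/3 ≈ -24762.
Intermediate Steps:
z = -70
F(A, Z) = 5/9 + A/9 + Z/9 (F(A, Z) = ((A + Z) + 5)/9 = (5 + A + Z)/9 = 5/9 + A/9 + Z/9)
-24735 + F(-181, z) = -24735 + (5/9 + (1/9)*(-181) + (1/9)*(-70)) = -24735 + (5/9 - 181/9 - 70/9) = -24735 - 82/3 = -74287/3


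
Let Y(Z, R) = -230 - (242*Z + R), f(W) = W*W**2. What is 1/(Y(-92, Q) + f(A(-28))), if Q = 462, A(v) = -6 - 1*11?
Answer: 1/16659 ≈ 6.0028e-5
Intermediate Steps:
A(v) = -17 (A(v) = -6 - 11 = -17)
f(W) = W**3
Y(Z, R) = -230 - R - 242*Z (Y(Z, R) = -230 - (R + 242*Z) = -230 + (-R - 242*Z) = -230 - R - 242*Z)
1/(Y(-92, Q) + f(A(-28))) = 1/((-230 - 1*462 - 242*(-92)) + (-17)**3) = 1/((-230 - 462 + 22264) - 4913) = 1/(21572 - 4913) = 1/16659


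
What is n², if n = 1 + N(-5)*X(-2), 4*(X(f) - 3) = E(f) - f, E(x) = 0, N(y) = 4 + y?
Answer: 25/4 ≈ 6.2500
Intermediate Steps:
X(f) = 3 - f/4 (X(f) = 3 + (0 - f)/4 = 3 + (-f)/4 = 3 - f/4)
n = -5/2 (n = 1 + (4 - 5)*(3 - ¼*(-2)) = 1 - (3 + ½) = 1 - 1*7/2 = 1 - 7/2 = -5/2 ≈ -2.5000)
n² = (-5/2)² = 25/4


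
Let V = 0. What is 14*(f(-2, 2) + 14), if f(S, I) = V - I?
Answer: 168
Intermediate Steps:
f(S, I) = -I (f(S, I) = 0 - I = -I)
14*(f(-2, 2) + 14) = 14*(-1*2 + 14) = 14*(-2 + 14) = 14*12 = 168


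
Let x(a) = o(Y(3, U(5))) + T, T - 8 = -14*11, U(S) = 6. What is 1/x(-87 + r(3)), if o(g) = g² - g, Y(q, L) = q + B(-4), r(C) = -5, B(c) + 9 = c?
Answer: -1/36 ≈ -0.027778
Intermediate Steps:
B(c) = -9 + c
Y(q, L) = -13 + q (Y(q, L) = q + (-9 - 4) = q - 13 = -13 + q)
T = -146 (T = 8 - 14*11 = 8 - 154 = -146)
x(a) = -36 (x(a) = (-13 + 3)*(-1 + (-13 + 3)) - 146 = -10*(-1 - 10) - 146 = -10*(-11) - 146 = 110 - 146 = -36)
1/x(-87 + r(3)) = 1/(-36) = -1/36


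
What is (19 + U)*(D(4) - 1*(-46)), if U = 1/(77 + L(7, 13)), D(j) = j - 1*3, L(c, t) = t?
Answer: 80417/90 ≈ 893.52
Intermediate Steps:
D(j) = -3 + j (D(j) = j - 3 = -3 + j)
U = 1/90 (U = 1/(77 + 13) = 1/90 ≈ 0.011111)
(19 + U)*(D(4) - 1*(-46)) = (19 + 1/90)*((-3 + 4) - 1*(-46)) = 1711*(1 + 46)/90 = (1711/90)*47 = 80417/90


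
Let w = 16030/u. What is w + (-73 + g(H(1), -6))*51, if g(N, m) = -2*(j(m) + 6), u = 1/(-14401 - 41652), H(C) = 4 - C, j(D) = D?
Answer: -898533313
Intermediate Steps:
u = -1/56053 (u = 1/(-56053) = -1/56053 ≈ -1.7840e-5)
g(N, m) = -12 - 2*m (g(N, m) = -2*(m + 6) = -2*(6 + m) = -12 - 2*m)
w = -898529590 (w = 16030/(-1/56053) = 16030*(-56053) = -898529590)
w + (-73 + g(H(1), -6))*51 = -898529590 + (-73 + (-12 - 2*(-6)))*51 = -898529590 + (-73 + (-12 + 12))*51 = -898529590 + (-73 + 0)*51 = -898529590 - 73*51 = -898529590 - 3723 = -898533313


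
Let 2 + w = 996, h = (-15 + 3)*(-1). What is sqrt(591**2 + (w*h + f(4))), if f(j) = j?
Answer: sqrt(361213) ≈ 601.01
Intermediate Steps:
h = 12 (h = -12*(-1) = 12)
w = 994 (w = -2 + 996 = 994)
sqrt(591**2 + (w*h + f(4))) = sqrt(591**2 + (994*12 + 4)) = sqrt(349281 + (11928 + 4)) = sqrt(349281 + 11932) = sqrt(361213)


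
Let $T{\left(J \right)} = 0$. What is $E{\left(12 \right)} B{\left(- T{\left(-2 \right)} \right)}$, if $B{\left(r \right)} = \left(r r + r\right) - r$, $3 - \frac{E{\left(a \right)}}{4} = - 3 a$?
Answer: $0$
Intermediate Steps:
$E{\left(a \right)} = 12 + 12 a$ ($E{\left(a \right)} = 12 - 4 \left(- 3 a\right) = 12 + 12 a$)
$B{\left(r \right)} = r^{2}$ ($B{\left(r \right)} = \left(r^{2} + r\right) - r = \left(r + r^{2}\right) - r = r^{2}$)
$E{\left(12 \right)} B{\left(- T{\left(-2 \right)} \right)} = \left(12 + 12 \cdot 12\right) \left(\left(-1\right) 0\right)^{2} = \left(12 + 144\right) 0^{2} = 156 \cdot 0 = 0$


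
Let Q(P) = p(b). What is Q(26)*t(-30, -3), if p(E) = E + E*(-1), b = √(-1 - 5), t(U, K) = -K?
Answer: 0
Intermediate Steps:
b = I*√6 (b = √(-6) = I*√6 ≈ 2.4495*I)
p(E) = 0 (p(E) = E - E = 0)
Q(P) = 0
Q(26)*t(-30, -3) = 0*(-1*(-3)) = 0*3 = 0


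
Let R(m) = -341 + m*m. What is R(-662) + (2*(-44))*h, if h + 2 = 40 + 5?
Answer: 434119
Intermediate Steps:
h = 43 (h = -2 + (40 + 5) = -2 + 45 = 43)
R(m) = -341 + m²
R(-662) + (2*(-44))*h = (-341 + (-662)²) + (2*(-44))*43 = (-341 + 438244) - 88*43 = 437903 - 3784 = 434119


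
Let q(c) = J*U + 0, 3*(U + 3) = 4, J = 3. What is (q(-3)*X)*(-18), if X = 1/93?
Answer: 30/31 ≈ 0.96774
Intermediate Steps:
U = -5/3 (U = -3 + (⅓)*4 = -3 + 4/3 = -5/3 ≈ -1.6667)
X = 1/93 ≈ 0.010753
q(c) = -5 (q(c) = 3*(-5/3) + 0 = -5 + 0 = -5)
(q(-3)*X)*(-18) = -5*1/93*(-18) = -5/93*(-18) = 30/31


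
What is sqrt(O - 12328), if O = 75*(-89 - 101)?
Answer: I*sqrt(26578) ≈ 163.03*I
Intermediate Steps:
O = -14250 (O = 75*(-190) = -14250)
sqrt(O - 12328) = sqrt(-14250 - 12328) = sqrt(-26578) = I*sqrt(26578)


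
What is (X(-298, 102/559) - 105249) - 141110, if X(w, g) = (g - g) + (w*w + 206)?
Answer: -157349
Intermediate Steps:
X(w, g) = 206 + w**2 (X(w, g) = 0 + (w**2 + 206) = 0 + (206 + w**2) = 206 + w**2)
(X(-298, 102/559) - 105249) - 141110 = ((206 + (-298)**2) - 105249) - 141110 = ((206 + 88804) - 105249) - 141110 = (89010 - 105249) - 141110 = -16239 - 141110 = -157349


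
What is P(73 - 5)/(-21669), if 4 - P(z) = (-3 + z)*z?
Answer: 1472/7223 ≈ 0.20379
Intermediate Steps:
P(z) = 4 - z*(-3 + z) (P(z) = 4 - (-3 + z)*z = 4 - z*(-3 + z))
P(73 - 5)/(-21669) = (4 - (73 - 5)² + 3*(73 - 5))/(-21669) = (4 - 1*68² + 3*68)*(-1/21669) = (4 - 1*4624 + 204)*(-1/21669) = (4 - 4624 + 204)*(-1/21669) = -4416*(-1/21669) = 1472/7223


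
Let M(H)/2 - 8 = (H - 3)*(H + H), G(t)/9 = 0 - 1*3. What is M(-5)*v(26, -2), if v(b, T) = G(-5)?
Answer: -4752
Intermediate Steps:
G(t) = -27 (G(t) = 9*(0 - 1*3) = 9*(0 - 3) = 9*(-3) = -27)
M(H) = 16 + 4*H*(-3 + H) (M(H) = 16 + 2*((H - 3)*(H + H)) = 16 + 2*((-3 + H)*(2*H)) = 16 + 2*(2*H*(-3 + H)) = 16 + 4*H*(-3 + H))
v(b, T) = -27
M(-5)*v(26, -2) = (16 - 12*(-5) + 4*(-5)**2)*(-27) = (16 + 60 + 4*25)*(-27) = (16 + 60 + 100)*(-27) = 176*(-27) = -4752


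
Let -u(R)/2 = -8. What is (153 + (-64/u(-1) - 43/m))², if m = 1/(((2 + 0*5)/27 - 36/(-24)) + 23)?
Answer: 2402470225/2916 ≈ 8.2389e+5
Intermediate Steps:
u(R) = 16 (u(R) = -2*(-8) = 16)
m = 54/1327 (m = 1/(((2 + 0)*(1/27) - 36*(-1/24)) + 23) = 1/((2*(1/27) + 3/2) + 23) = 1/((2/27 + 3/2) + 23) = 1/(85/54 + 23) = 1/(1327/54) = 54/1327 ≈ 0.040693)
(153 + (-64/u(-1) - 43/m))² = (153 + (-64/16 - 43/54/1327))² = (153 + (-64*1/16 - 43*1327/54))² = (153 + (-4 - 57061/54))² = (153 - 57277/54)² = (-49015/54)² = 2402470225/2916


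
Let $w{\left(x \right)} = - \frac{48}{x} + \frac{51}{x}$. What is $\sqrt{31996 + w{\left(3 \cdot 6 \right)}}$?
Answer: $\frac{\sqrt{1151862}}{6} \approx 178.87$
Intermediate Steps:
$w{\left(x \right)} = \frac{3}{x}$
$\sqrt{31996 + w{\left(3 \cdot 6 \right)}} = \sqrt{31996 + \frac{3}{3 \cdot 6}} = \sqrt{31996 + \frac{3}{18}} = \sqrt{31996 + 3 \cdot \frac{1}{18}} = \sqrt{31996 + \frac{1}{6}} = \sqrt{\frac{191977}{6}} = \frac{\sqrt{1151862}}{6}$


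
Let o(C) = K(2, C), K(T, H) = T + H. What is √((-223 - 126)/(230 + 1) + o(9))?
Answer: 4*√31647/231 ≈ 3.0805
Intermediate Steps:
K(T, H) = H + T
o(C) = 2 + C (o(C) = C + 2 = 2 + C)
√((-223 - 126)/(230 + 1) + o(9)) = √((-223 - 126)/(230 + 1) + (2 + 9)) = √(-349/231 + 11) = √(2192/231) = 4*√31647/231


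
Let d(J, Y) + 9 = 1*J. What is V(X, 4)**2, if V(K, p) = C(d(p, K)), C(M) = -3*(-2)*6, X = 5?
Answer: 1296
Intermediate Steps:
d(J, Y) = -9 + J (d(J, Y) = -9 + 1*J = -9 + J)
C(M) = 36 (C(M) = 6*6 = 36)
V(K, p) = 36
V(X, 4)**2 = 36**2 = 1296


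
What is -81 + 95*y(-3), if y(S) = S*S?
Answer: 774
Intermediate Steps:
y(S) = S**2
-81 + 95*y(-3) = -81 + 95*(-3)**2 = -81 + 95*9 = -81 + 855 = 774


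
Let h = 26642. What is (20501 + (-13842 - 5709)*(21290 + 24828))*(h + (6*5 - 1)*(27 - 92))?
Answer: -22321716223369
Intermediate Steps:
(20501 + (-13842 - 5709)*(21290 + 24828))*(h + (6*5 - 1)*(27 - 92)) = (20501 + (-13842 - 5709)*(21290 + 24828))*(26642 + (6*5 - 1)*(27 - 92)) = (20501 - 19551*46118)*(26642 + (30 - 1)*(-65)) = (20501 - 901653018)*(26642 + 29*(-65)) = -901632517*(26642 - 1885) = -901632517*24757 = -22321716223369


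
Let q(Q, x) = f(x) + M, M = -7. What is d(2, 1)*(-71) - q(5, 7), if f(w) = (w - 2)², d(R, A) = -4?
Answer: 266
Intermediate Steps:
f(w) = (-2 + w)²
q(Q, x) = -7 + (-2 + x)² (q(Q, x) = (-2 + x)² - 7 = -7 + (-2 + x)²)
d(2, 1)*(-71) - q(5, 7) = -4*(-71) - (-7 + (-2 + 7)²) = 284 - (-7 + 5²) = 284 - (-7 + 25) = 284 - 1*18 = 284 - 18 = 266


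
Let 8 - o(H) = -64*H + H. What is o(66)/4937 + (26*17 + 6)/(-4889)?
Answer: 18155798/24136993 ≈ 0.75220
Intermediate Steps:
o(H) = 8 + 63*H (o(H) = 8 - (-64*H + H) = 8 - (-63)*H = 8 + 63*H)
o(66)/4937 + (26*17 + 6)/(-4889) = (8 + 63*66)/4937 + (26*17 + 6)/(-4889) = (8 + 4158)*(1/4937) + (442 + 6)*(-1/4889) = 4166*(1/4937) + 448*(-1/4889) = 4166/4937 - 448/4889 = 18155798/24136993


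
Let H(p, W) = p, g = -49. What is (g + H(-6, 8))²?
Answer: 3025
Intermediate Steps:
(g + H(-6, 8))² = (-49 - 6)² = (-55)² = 3025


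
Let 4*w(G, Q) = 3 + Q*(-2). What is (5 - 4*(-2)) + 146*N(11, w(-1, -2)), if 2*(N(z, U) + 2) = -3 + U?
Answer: -1481/4 ≈ -370.25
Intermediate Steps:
w(G, Q) = ¾ - Q/2 (w(G, Q) = (3 + Q*(-2))/4 = (3 - 2*Q)/4 = ¾ - Q/2)
N(z, U) = -7/2 + U/2 (N(z, U) = -2 + (-3 + U)/2 = -2 + (-3/2 + U/2) = -7/2 + U/2)
(5 - 4*(-2)) + 146*N(11, w(-1, -2)) = (5 - 4*(-2)) + 146*(-7/2 + (¾ - ½*(-2))/2) = (5 + 8) + 146*(-7/2 + (¾ + 1)/2) = 13 + 146*(-7/2 + (½)*(7/4)) = 13 + 146*(-7/2 + 7/8) = 13 + 146*(-21/8) = 13 - 1533/4 = -1481/4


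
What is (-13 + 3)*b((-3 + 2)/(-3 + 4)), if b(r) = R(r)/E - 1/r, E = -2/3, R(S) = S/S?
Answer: 5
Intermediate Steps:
R(S) = 1
E = -⅔ (E = -2*⅓ = -⅔ ≈ -0.66667)
b(r) = -3/2 - 1/r (b(r) = 1/(-⅔) - 1/r = 1*(-3/2) - 1/r = -3/2 - 1/r)
(-13 + 3)*b((-3 + 2)/(-3 + 4)) = (-13 + 3)*(-3/2 - 1/((-3 + 2)/(-3 + 4))) = -10*(-3/2 - 1/((-1/1))) = -10*(-3/2 - 1/((-1*1))) = -10*(-3/2 - 1/(-1)) = -10*(-3/2 - 1*(-1)) = -10*(-3/2 + 1) = -10*(-½) = 5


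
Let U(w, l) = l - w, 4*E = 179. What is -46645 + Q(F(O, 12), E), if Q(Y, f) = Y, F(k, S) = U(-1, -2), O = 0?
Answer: -46646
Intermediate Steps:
E = 179/4 (E = (1/4)*179 = 179/4 ≈ 44.750)
F(k, S) = -1 (F(k, S) = -2 - 1*(-1) = -2 + 1 = -1)
-46645 + Q(F(O, 12), E) = -46645 - 1 = -46646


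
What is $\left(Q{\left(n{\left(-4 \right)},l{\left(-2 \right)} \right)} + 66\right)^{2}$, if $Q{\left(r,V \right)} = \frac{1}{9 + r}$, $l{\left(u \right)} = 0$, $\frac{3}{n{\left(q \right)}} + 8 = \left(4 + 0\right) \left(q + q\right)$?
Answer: $\frac{557054404}{127449} \approx 4370.8$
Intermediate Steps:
$n{\left(q \right)} = \frac{3}{-8 + 8 q}$ ($n{\left(q \right)} = \frac{3}{-8 + \left(4 + 0\right) \left(q + q\right)} = \frac{3}{-8 + 4 \cdot 2 q} = \frac{3}{-8 + 8 q}$)
$\left(Q{\left(n{\left(-4 \right)},l{\left(-2 \right)} \right)} + 66\right)^{2} = \left(\frac{1}{9 + \frac{3}{8 \left(-1 - 4\right)}} + 66\right)^{2} = \left(\frac{1}{9 + \frac{3}{8 \left(-5\right)}} + 66\right)^{2} = \left(\frac{1}{9 + \frac{3}{8} \left(- \frac{1}{5}\right)} + 66\right)^{2} = \left(\frac{1}{9 - \frac{3}{40}} + 66\right)^{2} = \left(\frac{1}{\frac{357}{40}} + 66\right)^{2} = \left(\frac{40}{357} + 66\right)^{2} = \left(\frac{23602}{357}\right)^{2} = \frac{557054404}{127449}$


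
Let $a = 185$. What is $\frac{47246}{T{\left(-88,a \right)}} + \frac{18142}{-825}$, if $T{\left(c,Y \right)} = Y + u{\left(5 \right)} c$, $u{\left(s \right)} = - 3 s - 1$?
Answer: $\frac{3359248}{438075} \approx 7.6682$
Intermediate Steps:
$u{\left(s \right)} = -1 - 3 s$
$T{\left(c,Y \right)} = Y - 16 c$ ($T{\left(c,Y \right)} = Y + \left(-1 - 15\right) c = Y - 16 c$)
$\frac{47246}{T{\left(-88,a \right)}} + \frac{18142}{-825} = \frac{47246}{185 - -1408} + \frac{18142}{-825} = \frac{47246}{185 + 1408} + 18142 \left(- \frac{1}{825}\right) = \frac{47246}{1593} - \frac{18142}{825} = \frac{3359248}{438075}$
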